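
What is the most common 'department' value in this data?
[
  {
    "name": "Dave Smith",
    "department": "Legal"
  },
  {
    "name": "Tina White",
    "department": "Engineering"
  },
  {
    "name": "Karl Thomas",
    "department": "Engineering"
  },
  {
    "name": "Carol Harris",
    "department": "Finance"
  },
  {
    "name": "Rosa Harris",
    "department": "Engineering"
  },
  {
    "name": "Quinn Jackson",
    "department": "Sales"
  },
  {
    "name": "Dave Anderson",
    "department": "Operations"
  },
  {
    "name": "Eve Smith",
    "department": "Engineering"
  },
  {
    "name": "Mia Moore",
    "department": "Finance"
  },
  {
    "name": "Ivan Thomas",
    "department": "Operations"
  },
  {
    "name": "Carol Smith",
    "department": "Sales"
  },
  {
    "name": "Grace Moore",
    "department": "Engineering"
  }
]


Counting 'department' values across 12 records:

  Engineering: 5 #####
  Finance: 2 ##
  Sales: 2 ##
  Operations: 2 ##
  Legal: 1 #

Most common: Engineering (5 times)

Engineering (5 times)


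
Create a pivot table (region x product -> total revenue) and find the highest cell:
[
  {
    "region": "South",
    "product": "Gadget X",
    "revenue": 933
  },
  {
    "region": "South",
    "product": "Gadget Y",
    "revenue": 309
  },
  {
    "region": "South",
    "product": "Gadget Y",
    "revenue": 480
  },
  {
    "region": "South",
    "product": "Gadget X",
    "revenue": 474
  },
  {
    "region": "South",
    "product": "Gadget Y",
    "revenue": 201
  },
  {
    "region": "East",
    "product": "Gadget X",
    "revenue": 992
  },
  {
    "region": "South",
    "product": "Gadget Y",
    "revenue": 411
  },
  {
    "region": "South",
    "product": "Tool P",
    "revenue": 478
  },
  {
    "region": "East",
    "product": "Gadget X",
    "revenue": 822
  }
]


Pivot: region (rows) x product (columns) -> total revenue

     Gadget X      Gadget Y      Tool P      
East          1814             0             0  
South         1407          1401           478  

Highest: East / Gadget X = $1814

East / Gadget X = $1814


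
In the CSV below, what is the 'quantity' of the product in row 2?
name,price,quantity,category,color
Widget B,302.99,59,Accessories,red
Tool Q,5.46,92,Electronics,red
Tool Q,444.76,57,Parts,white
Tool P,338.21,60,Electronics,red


Query: Row 2 ('Tool Q'), column 'quantity'
Value: 92

92


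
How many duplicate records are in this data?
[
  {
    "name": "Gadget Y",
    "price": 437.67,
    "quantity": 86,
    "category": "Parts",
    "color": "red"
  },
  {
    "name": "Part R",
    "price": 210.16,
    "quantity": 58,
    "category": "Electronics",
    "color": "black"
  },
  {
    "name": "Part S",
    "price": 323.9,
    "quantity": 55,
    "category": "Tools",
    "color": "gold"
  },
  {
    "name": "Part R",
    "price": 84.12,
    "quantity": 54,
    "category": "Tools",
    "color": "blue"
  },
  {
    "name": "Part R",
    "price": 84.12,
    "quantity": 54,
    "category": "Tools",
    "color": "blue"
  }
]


Checking 5 records for duplicates:

  Row 1: Gadget Y ($437.67, qty 86)
  Row 2: Part R ($210.16, qty 58)
  Row 3: Part S ($323.9, qty 55)
  Row 4: Part R ($84.12, qty 54)
  Row 5: Part R ($84.12, qty 54) <-- DUPLICATE

Duplicates found: 1
Unique records: 4

1 duplicates, 4 unique


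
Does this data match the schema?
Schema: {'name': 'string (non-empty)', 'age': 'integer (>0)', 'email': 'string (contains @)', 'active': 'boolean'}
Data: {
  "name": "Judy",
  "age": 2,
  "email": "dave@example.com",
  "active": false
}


Validating each field against schema:
  name: OK (non-empty string)
  age: OK (positive integer)
  email: OK (string with @)
  active: OK (boolean)

Result: VALID

VALID


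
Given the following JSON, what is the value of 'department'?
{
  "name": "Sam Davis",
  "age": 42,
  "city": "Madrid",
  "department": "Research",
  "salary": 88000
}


Looking up field 'department'
Value: Research

Research


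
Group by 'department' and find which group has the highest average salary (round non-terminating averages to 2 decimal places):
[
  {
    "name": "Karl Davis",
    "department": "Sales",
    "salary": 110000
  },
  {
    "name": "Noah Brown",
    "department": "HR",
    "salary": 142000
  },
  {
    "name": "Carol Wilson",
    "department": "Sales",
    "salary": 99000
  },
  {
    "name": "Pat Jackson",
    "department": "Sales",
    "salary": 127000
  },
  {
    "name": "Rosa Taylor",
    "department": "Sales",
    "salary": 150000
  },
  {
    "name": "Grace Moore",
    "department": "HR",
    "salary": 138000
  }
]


Group by: department

Groups:
  HR: 2 people, avg salary = 280000/2 = $140000
  Sales: 4 people, avg salary = 486000/4 = $121500

Highest average salary: HR ($140000)

HR ($140000)


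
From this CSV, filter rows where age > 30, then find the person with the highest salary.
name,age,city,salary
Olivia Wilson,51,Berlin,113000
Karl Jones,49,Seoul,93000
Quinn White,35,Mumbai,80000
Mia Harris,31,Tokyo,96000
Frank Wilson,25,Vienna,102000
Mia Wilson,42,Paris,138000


Filter: age > 30
Sort by: salary (descending)

Filtered records (5):
  Mia Wilson, age 42, salary $138000
  Olivia Wilson, age 51, salary $113000
  Mia Harris, age 31, salary $96000
  Karl Jones, age 49, salary $93000
  Quinn White, age 35, salary $80000

Highest salary: Mia Wilson ($138000)

Mia Wilson


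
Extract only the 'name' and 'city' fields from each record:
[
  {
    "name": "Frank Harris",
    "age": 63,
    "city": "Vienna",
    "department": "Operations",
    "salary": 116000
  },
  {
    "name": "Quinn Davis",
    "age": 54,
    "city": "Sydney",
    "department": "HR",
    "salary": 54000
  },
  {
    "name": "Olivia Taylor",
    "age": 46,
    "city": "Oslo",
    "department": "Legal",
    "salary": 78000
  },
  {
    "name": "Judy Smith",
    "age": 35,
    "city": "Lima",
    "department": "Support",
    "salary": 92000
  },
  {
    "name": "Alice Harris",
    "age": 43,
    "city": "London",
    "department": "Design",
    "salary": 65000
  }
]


Original: 5 records with fields: name, age, city, department, salary
Keep: ['name', 'city']
Drop: ['age', 'department', 'salary']
Result: 5 records, 2 fields each

[
  {
    "name": "Frank Harris",
    "city": "Vienna"
  },
  {
    "name": "Quinn Davis",
    "city": "Sydney"
  },
  {
    "name": "Olivia Taylor",
    "city": "Oslo"
  },
  {
    "name": "Judy Smith",
    "city": "Lima"
  },
  {
    "name": "Alice Harris",
    "city": "London"
  }
]


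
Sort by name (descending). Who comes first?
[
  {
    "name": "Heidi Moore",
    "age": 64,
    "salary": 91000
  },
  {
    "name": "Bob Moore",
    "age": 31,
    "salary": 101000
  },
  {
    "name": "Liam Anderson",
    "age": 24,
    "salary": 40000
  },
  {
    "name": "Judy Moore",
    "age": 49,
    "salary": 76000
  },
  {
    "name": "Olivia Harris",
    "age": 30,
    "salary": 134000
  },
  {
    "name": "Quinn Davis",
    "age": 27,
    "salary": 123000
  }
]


Sort by: name (descending)

Sorted order:
  1. Quinn Davis (name = Quinn Davis)
  2. Olivia Harris (name = Olivia Harris)
  3. Liam Anderson (name = Liam Anderson)
  4. Judy Moore (name = Judy Moore)
  5. Heidi Moore (name = Heidi Moore)
  6. Bob Moore (name = Bob Moore)

First: Quinn Davis

Quinn Davis


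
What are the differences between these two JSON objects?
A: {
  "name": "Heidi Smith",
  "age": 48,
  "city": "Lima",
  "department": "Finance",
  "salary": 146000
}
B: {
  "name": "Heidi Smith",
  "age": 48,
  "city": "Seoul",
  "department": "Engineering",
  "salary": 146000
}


Comparing each field (in key order):
  name: same
  age: same
  city: DIFFERENT
  department: DIFFERENT
  salary: same
Differences:
  city: Lima -> Seoul
  department: Finance -> Engineering

2 field(s) changed

2 changes: city, department


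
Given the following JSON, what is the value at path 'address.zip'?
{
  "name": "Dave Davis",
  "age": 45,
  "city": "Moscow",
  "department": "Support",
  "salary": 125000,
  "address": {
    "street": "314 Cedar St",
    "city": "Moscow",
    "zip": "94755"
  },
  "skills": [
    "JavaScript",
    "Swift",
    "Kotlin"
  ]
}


Query: address.zip
Path: address -> zip
Value: 94755

94755


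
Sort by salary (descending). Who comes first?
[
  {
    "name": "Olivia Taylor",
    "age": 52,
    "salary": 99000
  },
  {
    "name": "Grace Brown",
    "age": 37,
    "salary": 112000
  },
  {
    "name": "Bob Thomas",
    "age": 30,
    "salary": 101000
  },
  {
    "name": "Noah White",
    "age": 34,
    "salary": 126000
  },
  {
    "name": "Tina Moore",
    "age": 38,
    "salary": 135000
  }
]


Sort by: salary (descending)

Sorted order:
  1. Tina Moore (salary = 135000)
  2. Noah White (salary = 126000)
  3. Grace Brown (salary = 112000)
  4. Bob Thomas (salary = 101000)
  5. Olivia Taylor (salary = 99000)

First: Tina Moore

Tina Moore


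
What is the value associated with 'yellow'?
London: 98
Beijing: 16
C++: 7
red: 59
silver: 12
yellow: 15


Looking up key 'yellow'
Value: 15

15


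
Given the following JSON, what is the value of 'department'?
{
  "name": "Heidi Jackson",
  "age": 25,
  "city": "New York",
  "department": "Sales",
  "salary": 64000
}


Looking up field 'department'
Value: Sales

Sales


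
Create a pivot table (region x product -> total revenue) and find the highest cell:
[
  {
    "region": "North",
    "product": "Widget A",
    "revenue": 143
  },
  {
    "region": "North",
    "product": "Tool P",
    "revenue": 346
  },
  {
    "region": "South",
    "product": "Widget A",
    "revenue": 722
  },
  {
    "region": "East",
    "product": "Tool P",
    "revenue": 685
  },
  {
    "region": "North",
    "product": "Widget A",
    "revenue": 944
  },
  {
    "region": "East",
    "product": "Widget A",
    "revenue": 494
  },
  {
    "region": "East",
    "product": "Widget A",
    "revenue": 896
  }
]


Pivot: region (rows) x product (columns) -> total revenue

     Tool P        Widget A    
East           685          1390  
North          346          1087  
South            0           722  

Highest: East / Widget A = $1390

East / Widget A = $1390


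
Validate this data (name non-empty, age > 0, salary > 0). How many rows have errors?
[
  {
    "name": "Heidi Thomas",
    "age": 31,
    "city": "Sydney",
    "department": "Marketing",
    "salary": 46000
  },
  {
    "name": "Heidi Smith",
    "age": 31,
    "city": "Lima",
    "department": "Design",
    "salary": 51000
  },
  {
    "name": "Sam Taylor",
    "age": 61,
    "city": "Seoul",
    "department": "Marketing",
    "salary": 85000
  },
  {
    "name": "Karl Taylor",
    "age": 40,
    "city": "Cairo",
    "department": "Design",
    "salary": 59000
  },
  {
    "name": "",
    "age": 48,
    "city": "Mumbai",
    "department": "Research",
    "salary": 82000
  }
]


Validating 5 records:
Rules: name non-empty, age > 0, salary > 0

  Row 1 (Heidi Thomas): OK
  Row 2 (Heidi Smith): OK
  Row 3 (Sam Taylor): OK
  Row 4 (Karl Taylor): OK
  Row 5 (???): empty name

Total errors: 1

1 errors


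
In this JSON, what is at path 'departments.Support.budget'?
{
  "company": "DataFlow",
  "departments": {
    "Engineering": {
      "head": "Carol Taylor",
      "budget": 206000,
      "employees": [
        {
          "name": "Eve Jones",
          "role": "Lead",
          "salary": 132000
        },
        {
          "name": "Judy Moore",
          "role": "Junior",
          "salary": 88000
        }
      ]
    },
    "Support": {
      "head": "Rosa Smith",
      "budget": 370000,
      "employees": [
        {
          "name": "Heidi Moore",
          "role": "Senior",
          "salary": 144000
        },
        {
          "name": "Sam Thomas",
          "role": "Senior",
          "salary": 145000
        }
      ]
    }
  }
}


Path: departments.Support.budget

Navigate:
  -> departments
  -> Support
  -> budget = 370000

370000


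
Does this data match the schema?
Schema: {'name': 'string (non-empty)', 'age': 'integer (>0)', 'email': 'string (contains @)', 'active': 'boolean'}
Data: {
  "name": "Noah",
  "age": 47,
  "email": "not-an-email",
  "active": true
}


Validating each field against schema:
  name: OK (non-empty string)
  age: OK (positive integer)
  email: FAIL ("not-an-email" does not contain @)
  active: OK (boolean)

Result: INVALID (1 error: email)

INVALID (1 error: email)


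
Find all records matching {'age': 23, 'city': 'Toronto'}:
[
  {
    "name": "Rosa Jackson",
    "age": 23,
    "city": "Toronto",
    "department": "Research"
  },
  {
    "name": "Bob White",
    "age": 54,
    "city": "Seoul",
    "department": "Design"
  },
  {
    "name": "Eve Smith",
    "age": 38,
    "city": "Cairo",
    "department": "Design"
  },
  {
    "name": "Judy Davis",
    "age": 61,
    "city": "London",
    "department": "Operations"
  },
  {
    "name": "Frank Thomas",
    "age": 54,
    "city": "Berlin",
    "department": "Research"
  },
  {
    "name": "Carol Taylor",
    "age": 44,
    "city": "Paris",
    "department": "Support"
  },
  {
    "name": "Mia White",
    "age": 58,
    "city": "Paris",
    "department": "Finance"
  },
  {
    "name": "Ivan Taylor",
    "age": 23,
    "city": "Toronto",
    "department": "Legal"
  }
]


Search criteria: {'age': 23, 'city': 'Toronto'}

Checking 8 records:
  Rosa Jackson: {age: 23, city: Toronto} <-- MATCH
  Bob White: {age: 54, city: Seoul}
  Eve Smith: {age: 38, city: Cairo}
  Judy Davis: {age: 61, city: London}
  Frank Thomas: {age: 54, city: Berlin}
  Carol Taylor: {age: 44, city: Paris}
  Mia White: {age: 58, city: Paris}
  Ivan Taylor: {age: 23, city: Toronto} <-- MATCH

Matches: ["Rosa Jackson", "Ivan Taylor"]

["Rosa Jackson", "Ivan Taylor"]


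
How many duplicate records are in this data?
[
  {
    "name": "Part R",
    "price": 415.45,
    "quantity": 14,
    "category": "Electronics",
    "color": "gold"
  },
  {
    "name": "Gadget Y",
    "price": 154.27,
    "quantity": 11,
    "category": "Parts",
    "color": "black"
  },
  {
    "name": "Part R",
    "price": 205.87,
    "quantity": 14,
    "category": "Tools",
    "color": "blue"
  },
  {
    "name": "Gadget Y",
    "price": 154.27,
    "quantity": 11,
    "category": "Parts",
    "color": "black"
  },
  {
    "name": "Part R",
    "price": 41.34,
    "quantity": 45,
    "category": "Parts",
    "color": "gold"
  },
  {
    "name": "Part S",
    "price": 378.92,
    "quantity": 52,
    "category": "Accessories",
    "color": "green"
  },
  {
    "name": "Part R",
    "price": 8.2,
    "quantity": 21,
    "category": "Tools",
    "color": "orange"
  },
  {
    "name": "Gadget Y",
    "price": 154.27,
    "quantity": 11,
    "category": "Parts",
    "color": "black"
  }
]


Checking 8 records for duplicates:

  Row 1: Part R ($415.45, qty 14)
  Row 2: Gadget Y ($154.27, qty 11)
  Row 3: Part R ($205.87, qty 14)
  Row 4: Gadget Y ($154.27, qty 11) <-- DUPLICATE
  Row 5: Part R ($41.34, qty 45)
  Row 6: Part S ($378.92, qty 52)
  Row 7: Part R ($8.2, qty 21)
  Row 8: Gadget Y ($154.27, qty 11) <-- DUPLICATE

Duplicates found: 2
Unique records: 6

2 duplicates, 6 unique


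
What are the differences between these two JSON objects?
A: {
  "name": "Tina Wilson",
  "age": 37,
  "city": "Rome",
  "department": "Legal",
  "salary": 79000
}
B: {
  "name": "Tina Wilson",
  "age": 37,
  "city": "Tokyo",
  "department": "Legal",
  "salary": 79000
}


Comparing each field (in key order):
  name: same
  age: same
  city: DIFFERENT
  department: same
  salary: same
Differences:
  city: Rome -> Tokyo

1 field(s) changed

1 change: city


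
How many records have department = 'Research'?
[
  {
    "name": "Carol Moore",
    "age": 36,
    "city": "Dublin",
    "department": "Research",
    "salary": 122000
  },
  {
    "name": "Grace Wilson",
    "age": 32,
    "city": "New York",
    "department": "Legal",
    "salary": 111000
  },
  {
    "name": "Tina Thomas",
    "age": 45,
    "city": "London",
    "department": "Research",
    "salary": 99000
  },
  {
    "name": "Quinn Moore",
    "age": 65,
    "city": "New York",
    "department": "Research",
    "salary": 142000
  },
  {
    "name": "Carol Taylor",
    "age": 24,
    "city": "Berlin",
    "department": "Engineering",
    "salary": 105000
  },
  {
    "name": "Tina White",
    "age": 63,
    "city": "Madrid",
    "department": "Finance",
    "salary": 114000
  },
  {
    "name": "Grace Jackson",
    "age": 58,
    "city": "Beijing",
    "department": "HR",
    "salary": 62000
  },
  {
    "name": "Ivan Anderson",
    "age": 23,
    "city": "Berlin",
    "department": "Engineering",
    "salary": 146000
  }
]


Data: 8 records
Condition: department = 'Research'

Checking each record:
  Carol Moore: Research MATCH
  Grace Wilson: Legal
  Tina Thomas: Research MATCH
  Quinn Moore: Research MATCH
  Carol Taylor: Engineering
  Tina White: Finance
  Grace Jackson: HR
  Ivan Anderson: Engineering

Count: 3

3


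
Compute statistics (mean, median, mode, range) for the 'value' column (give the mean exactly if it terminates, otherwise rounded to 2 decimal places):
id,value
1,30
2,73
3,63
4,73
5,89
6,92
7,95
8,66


Data: [30, 73, 63, 73, 89, 92, 95, 66]
Count: 8
Sum: 581
Mean: 581/8 = 72.625
Sorted: [30, 63, 66, 73, 73, 89, 92, 95]
Median: 73.0
Mode: 73 (2 times)
Range: 95 - 30 = 65
Min: 30, Max: 95

mean=72.625, median=73.0, mode=73, range=65


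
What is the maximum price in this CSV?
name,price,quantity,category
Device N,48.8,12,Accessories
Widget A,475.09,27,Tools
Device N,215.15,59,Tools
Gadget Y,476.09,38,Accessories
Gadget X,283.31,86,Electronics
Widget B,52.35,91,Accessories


Computing maximum price:
Values: [48.8, 475.09, 215.15, 476.09, 283.31, 52.35]
Max = 476.09

476.09


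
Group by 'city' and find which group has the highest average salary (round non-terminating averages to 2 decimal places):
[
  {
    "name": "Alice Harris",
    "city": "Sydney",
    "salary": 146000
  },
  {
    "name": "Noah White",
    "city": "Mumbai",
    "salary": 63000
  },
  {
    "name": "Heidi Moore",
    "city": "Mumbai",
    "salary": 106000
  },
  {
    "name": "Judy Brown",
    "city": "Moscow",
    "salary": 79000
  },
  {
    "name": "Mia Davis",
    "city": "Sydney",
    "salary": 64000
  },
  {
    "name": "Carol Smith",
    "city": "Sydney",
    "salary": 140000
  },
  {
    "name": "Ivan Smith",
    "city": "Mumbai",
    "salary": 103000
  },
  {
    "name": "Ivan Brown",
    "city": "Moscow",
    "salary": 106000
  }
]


Group by: city

Groups:
  Moscow: 2 people, avg salary = 185000/2 = $92500
  Mumbai: 3 people, avg salary = 272000/3 ≈ $90666.67
  Sydney: 3 people, avg salary = 350000/3 ≈ $116666.67

Highest average salary: Sydney (≈$116666.67)

Sydney (≈$116666.67)


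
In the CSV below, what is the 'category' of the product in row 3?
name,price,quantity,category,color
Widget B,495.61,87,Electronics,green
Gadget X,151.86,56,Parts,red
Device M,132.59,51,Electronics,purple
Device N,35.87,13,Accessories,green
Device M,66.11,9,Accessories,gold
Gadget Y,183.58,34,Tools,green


Query: Row 3 ('Device M'), column 'category'
Value: Electronics

Electronics


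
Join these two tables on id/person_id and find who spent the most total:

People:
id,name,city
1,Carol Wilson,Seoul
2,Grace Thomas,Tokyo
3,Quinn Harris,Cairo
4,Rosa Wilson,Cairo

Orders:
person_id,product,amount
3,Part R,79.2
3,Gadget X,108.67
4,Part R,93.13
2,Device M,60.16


Join on: people.id = orders.person_id

Joined rows:
  Quinn Harris (Cairo) bought Part R for $79.2
  Quinn Harris (Cairo) bought Gadget X for $108.67
  Rosa Wilson (Cairo) bought Part R for $93.13
  Grace Thomas (Tokyo) bought Device M for $60.16

Total per person:
  Quinn Harris: $187.87
  Rosa Wilson: $93.13
  Grace Thomas: $60.16

Top spender: Quinn Harris ($187.87)

Quinn Harris ($187.87)


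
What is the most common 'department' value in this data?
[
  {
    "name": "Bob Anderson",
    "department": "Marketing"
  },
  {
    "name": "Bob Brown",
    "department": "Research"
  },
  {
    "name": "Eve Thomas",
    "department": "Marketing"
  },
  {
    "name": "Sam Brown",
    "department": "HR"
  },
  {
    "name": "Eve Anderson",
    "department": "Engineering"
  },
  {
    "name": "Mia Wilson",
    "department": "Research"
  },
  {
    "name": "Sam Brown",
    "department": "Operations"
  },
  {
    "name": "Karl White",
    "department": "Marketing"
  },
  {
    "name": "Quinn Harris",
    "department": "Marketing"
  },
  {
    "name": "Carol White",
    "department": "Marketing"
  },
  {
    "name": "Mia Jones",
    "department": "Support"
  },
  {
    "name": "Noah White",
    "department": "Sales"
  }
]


Counting 'department' values across 12 records:

  Marketing: 5 #####
  Research: 2 ##
  HR: 1 #
  Engineering: 1 #
  Operations: 1 #
  Support: 1 #
  Sales: 1 #

Most common: Marketing (5 times)

Marketing (5 times)


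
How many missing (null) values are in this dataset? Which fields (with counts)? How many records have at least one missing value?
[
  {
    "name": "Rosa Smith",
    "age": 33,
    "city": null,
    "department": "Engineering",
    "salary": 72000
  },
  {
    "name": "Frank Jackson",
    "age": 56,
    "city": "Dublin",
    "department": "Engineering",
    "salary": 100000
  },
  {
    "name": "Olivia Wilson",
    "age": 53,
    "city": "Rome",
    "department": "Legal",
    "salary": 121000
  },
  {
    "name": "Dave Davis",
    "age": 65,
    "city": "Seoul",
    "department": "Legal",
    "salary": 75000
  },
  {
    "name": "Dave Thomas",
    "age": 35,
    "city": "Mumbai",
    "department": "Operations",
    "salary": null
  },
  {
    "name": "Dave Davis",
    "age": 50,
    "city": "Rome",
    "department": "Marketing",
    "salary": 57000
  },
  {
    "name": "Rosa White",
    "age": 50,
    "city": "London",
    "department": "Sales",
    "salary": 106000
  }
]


Checking for missing (null) values in 7 records:

  Rosa Smith: city
  Frank Jackson: complete
  Olivia Wilson: complete
  Dave Davis: complete
  Dave Thomas: salary
  Dave Davis: complete
  Rosa White: complete

Per field:
  name: 0 missing
  age: 0 missing
  city: 1 missing
  department: 0 missing
  salary: 1 missing

Total missing values: 2
Records with any missing: 2

2 missing values (city: 1, salary: 1); 2 incomplete records


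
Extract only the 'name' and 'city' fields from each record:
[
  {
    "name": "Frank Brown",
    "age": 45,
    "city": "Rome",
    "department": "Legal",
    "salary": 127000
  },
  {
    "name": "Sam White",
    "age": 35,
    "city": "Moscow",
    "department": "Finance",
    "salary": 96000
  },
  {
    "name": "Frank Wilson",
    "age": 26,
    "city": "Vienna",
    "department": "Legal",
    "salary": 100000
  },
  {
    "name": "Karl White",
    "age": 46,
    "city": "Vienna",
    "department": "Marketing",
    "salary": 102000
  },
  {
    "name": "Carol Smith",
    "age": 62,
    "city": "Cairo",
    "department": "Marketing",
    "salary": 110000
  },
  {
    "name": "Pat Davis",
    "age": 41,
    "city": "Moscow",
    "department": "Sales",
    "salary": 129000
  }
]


Original: 6 records with fields: name, age, city, department, salary
Keep: ['name', 'city']
Drop: ['age', 'department', 'salary']
Result: 6 records, 2 fields each

[
  {
    "name": "Frank Brown",
    "city": "Rome"
  },
  {
    "name": "Sam White",
    "city": "Moscow"
  },
  {
    "name": "Frank Wilson",
    "city": "Vienna"
  },
  {
    "name": "Karl White",
    "city": "Vienna"
  },
  {
    "name": "Carol Smith",
    "city": "Cairo"
  },
  {
    "name": "Pat Davis",
    "city": "Moscow"
  }
]


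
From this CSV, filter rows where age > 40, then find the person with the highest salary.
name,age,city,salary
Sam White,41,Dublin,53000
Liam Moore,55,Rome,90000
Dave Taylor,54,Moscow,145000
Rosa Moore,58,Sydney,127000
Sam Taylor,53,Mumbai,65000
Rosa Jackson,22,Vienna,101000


Filter: age > 40
Sort by: salary (descending)

Filtered records (5):
  Dave Taylor, age 54, salary $145000
  Rosa Moore, age 58, salary $127000
  Liam Moore, age 55, salary $90000
  Sam Taylor, age 53, salary $65000
  Sam White, age 41, salary $53000

Highest salary: Dave Taylor ($145000)

Dave Taylor


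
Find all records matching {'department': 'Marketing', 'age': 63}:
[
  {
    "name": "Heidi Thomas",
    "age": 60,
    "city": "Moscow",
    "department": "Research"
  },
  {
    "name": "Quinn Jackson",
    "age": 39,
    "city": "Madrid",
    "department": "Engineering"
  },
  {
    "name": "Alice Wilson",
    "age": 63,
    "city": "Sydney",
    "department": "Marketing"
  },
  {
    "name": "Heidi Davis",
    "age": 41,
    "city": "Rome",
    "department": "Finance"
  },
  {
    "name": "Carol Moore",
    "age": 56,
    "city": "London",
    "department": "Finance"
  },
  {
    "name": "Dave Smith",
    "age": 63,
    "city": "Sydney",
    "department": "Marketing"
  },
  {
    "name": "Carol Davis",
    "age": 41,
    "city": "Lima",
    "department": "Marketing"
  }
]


Search criteria: {'department': 'Marketing', 'age': 63}

Checking 7 records:
  Heidi Thomas: {department: Research, age: 60}
  Quinn Jackson: {department: Engineering, age: 39}
  Alice Wilson: {department: Marketing, age: 63} <-- MATCH
  Heidi Davis: {department: Finance, age: 41}
  Carol Moore: {department: Finance, age: 56}
  Dave Smith: {department: Marketing, age: 63} <-- MATCH
  Carol Davis: {department: Marketing, age: 41}

Matches: ["Alice Wilson", "Dave Smith"]

["Alice Wilson", "Dave Smith"]


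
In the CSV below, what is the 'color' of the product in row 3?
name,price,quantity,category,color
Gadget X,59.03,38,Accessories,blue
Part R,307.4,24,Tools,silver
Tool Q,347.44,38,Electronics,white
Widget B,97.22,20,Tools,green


Query: Row 3 ('Tool Q'), column 'color'
Value: white

white


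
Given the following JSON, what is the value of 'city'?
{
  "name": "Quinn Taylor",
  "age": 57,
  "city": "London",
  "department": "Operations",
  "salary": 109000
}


Looking up field 'city'
Value: London

London


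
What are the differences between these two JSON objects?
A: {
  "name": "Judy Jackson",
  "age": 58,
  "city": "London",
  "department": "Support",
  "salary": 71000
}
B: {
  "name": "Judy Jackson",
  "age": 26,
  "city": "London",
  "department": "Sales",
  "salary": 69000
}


Comparing each field (in key order):
  name: same
  age: DIFFERENT
  city: same
  department: DIFFERENT
  salary: DIFFERENT
Differences:
  age: 58 -> 26
  department: Support -> Sales
  salary: 71000 -> 69000

3 field(s) changed

3 changes: age, department, salary


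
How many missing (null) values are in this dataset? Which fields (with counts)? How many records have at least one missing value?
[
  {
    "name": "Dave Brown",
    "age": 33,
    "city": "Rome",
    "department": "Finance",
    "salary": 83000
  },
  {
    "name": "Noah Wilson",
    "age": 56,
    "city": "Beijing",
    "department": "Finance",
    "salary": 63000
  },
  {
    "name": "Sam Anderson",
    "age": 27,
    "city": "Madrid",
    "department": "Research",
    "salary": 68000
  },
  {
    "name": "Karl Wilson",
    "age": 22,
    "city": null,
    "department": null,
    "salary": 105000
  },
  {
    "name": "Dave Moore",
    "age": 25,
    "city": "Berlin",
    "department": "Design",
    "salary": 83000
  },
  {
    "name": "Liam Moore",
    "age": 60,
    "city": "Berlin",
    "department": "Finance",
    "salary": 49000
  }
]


Checking for missing (null) values in 6 records:

  Dave Brown: complete
  Noah Wilson: complete
  Sam Anderson: complete
  Karl Wilson: city, department
  Dave Moore: complete
  Liam Moore: complete

Per field:
  name: 0 missing
  age: 0 missing
  city: 1 missing
  department: 1 missing
  salary: 0 missing

Total missing values: 2
Records with any missing: 1

2 missing values (city: 1, department: 1); 1 incomplete records


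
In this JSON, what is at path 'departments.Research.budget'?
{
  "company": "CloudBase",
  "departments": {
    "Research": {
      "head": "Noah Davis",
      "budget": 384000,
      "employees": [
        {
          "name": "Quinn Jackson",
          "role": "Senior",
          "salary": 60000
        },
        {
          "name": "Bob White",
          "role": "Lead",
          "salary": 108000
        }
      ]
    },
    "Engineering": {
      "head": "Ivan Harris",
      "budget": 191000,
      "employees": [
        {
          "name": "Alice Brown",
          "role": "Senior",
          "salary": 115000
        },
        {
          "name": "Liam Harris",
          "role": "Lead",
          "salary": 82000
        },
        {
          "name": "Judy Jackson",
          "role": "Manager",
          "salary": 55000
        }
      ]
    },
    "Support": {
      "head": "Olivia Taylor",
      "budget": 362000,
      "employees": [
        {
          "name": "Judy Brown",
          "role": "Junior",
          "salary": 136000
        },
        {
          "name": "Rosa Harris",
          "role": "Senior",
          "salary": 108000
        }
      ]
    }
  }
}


Path: departments.Research.budget

Navigate:
  -> departments
  -> Research
  -> budget = 384000

384000


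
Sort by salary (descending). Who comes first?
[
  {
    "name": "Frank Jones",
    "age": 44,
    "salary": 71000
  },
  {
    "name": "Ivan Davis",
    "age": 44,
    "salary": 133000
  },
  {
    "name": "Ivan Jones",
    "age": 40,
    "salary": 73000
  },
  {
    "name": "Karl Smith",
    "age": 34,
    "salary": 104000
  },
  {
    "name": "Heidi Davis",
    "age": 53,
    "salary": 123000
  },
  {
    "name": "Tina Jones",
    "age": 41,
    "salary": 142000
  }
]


Sort by: salary (descending)

Sorted order:
  1. Tina Jones (salary = 142000)
  2. Ivan Davis (salary = 133000)
  3. Heidi Davis (salary = 123000)
  4. Karl Smith (salary = 104000)
  5. Ivan Jones (salary = 73000)
  6. Frank Jones (salary = 71000)

First: Tina Jones

Tina Jones


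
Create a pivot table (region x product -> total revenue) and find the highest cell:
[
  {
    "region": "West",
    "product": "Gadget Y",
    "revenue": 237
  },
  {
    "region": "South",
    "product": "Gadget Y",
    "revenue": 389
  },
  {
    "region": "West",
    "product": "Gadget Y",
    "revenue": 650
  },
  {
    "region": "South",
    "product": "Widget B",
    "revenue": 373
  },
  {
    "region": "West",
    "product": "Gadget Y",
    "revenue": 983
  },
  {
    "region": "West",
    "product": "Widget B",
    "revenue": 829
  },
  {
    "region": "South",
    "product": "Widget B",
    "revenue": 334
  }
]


Pivot: region (rows) x product (columns) -> total revenue

     Gadget Y      Widget B    
South          389           707  
West          1870           829  

Highest: West / Gadget Y = $1870

West / Gadget Y = $1870


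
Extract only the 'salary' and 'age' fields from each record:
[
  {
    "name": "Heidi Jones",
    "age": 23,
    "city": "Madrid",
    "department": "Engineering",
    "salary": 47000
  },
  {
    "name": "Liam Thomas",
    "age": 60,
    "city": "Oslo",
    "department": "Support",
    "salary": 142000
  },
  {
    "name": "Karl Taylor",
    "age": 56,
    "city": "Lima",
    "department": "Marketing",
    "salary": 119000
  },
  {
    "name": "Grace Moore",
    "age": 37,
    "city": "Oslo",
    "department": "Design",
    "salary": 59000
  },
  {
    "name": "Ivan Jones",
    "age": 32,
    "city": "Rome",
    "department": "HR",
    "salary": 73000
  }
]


Original: 5 records with fields: name, age, city, department, salary
Keep: ['salary', 'age']
Drop: ['name', 'city', 'department']
Result: 5 records, 2 fields each

[
  {
    "salary": 47000,
    "age": 23
  },
  {
    "salary": 142000,
    "age": 60
  },
  {
    "salary": 119000,
    "age": 56
  },
  {
    "salary": 59000,
    "age": 37
  },
  {
    "salary": 73000,
    "age": 32
  }
]


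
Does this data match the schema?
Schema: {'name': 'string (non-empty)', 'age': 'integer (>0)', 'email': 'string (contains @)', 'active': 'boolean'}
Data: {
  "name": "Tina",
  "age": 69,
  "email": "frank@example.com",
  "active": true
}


Validating each field against schema:
  name: OK (non-empty string)
  age: OK (positive integer)
  email: OK (string with @)
  active: OK (boolean)

Result: VALID

VALID


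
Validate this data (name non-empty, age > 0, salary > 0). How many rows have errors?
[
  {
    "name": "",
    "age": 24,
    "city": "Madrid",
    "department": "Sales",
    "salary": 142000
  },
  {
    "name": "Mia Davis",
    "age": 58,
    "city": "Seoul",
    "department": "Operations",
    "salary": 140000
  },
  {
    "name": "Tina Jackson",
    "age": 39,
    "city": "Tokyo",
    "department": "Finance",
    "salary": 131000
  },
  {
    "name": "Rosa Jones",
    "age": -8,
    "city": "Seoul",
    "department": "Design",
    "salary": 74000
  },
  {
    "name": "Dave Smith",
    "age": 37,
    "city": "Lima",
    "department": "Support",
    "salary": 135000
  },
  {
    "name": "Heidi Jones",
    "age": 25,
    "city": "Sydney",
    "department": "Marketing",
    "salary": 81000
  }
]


Validating 6 records:
Rules: name non-empty, age > 0, salary > 0

  Row 1 (???): empty name
  Row 2 (Mia Davis): OK
  Row 3 (Tina Jackson): OK
  Row 4 (Rosa Jones): negative age: -8
  Row 5 (Dave Smith): OK
  Row 6 (Heidi Jones): OK

Total errors: 2

2 errors


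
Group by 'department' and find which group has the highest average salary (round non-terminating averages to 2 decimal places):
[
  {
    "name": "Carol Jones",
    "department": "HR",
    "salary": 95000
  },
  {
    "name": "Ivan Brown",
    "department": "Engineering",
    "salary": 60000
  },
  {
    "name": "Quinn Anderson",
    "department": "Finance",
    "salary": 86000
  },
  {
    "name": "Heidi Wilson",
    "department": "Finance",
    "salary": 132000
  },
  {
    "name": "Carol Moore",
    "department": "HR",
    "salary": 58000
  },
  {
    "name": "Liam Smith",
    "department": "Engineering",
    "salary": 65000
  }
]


Group by: department

Groups:
  Engineering: 2 people, avg salary = 125000/2 = $62500
  Finance: 2 people, avg salary = 218000/2 = $109000
  HR: 2 people, avg salary = 153000/2 = $76500

Highest average salary: Finance ($109000)

Finance ($109000)


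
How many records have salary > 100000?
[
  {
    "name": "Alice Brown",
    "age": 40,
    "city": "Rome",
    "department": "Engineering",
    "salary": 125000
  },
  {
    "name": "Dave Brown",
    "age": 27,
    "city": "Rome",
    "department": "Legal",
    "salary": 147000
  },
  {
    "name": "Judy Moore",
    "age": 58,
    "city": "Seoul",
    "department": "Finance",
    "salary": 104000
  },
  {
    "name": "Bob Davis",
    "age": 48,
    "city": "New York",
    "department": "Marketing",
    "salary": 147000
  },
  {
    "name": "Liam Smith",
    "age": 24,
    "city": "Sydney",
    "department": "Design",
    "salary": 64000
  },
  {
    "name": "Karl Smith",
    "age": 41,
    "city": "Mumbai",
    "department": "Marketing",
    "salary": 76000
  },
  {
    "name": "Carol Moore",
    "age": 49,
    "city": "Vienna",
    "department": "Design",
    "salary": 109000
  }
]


Data: 7 records
Condition: salary > 100000

Checking each record:
  Alice Brown: 125000 MATCH
  Dave Brown: 147000 MATCH
  Judy Moore: 104000 MATCH
  Bob Davis: 147000 MATCH
  Liam Smith: 64000
  Karl Smith: 76000
  Carol Moore: 109000 MATCH

Count: 5

5


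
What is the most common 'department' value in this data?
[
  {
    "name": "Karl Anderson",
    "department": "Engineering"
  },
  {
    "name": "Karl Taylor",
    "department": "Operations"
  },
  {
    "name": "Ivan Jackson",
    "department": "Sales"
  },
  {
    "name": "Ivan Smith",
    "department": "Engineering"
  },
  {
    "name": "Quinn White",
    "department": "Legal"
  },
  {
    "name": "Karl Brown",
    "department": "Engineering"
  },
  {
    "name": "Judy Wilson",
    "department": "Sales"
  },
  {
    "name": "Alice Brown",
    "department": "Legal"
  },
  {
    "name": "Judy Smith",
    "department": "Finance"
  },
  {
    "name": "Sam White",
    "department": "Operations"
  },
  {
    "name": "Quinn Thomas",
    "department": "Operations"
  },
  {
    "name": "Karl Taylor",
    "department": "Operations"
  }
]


Counting 'department' values across 12 records:

  Operations: 4 ####
  Engineering: 3 ###
  Sales: 2 ##
  Legal: 2 ##
  Finance: 1 #

Most common: Operations (4 times)

Operations (4 times)


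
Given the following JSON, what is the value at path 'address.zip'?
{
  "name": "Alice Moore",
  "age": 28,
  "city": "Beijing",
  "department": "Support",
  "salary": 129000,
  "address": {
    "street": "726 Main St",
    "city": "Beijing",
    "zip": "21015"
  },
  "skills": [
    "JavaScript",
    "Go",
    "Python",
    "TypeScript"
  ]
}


Query: address.zip
Path: address -> zip
Value: 21015

21015


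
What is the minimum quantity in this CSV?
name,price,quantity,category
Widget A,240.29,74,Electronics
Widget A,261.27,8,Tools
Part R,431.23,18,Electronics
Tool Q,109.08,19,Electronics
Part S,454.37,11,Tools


Computing minimum quantity:
Values: [74, 8, 18, 19, 11]
Min = 8

8


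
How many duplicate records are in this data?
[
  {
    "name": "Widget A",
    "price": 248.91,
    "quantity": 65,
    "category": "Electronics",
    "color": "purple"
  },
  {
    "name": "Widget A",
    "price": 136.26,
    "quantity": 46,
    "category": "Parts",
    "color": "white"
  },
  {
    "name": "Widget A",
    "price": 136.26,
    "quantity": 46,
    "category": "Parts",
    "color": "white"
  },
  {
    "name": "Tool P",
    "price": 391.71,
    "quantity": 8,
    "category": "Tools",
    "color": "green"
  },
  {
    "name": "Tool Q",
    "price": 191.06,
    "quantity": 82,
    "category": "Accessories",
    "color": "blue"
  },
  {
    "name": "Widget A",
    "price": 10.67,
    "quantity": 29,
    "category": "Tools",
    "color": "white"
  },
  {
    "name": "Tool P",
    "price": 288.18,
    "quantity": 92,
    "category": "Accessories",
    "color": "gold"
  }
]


Checking 7 records for duplicates:

  Row 1: Widget A ($248.91, qty 65)
  Row 2: Widget A ($136.26, qty 46)
  Row 3: Widget A ($136.26, qty 46) <-- DUPLICATE
  Row 4: Tool P ($391.71, qty 8)
  Row 5: Tool Q ($191.06, qty 82)
  Row 6: Widget A ($10.67, qty 29)
  Row 7: Tool P ($288.18, qty 92)

Duplicates found: 1
Unique records: 6

1 duplicates, 6 unique


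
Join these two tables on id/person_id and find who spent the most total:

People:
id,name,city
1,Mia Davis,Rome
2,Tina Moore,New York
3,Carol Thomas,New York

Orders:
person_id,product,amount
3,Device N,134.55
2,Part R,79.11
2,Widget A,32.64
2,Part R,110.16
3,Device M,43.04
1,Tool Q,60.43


Join on: people.id = orders.person_id

Joined rows:
  Carol Thomas (New York) bought Device N for $134.55
  Tina Moore (New York) bought Part R for $79.11
  Tina Moore (New York) bought Widget A for $32.64
  Tina Moore (New York) bought Part R for $110.16
  Carol Thomas (New York) bought Device M for $43.04
  Mia Davis (Rome) bought Tool Q for $60.43

Total per person:
  Tina Moore: $221.91
  Carol Thomas: $177.59
  Mia Davis: $60.43

Top spender: Tina Moore ($221.91)

Tina Moore ($221.91)


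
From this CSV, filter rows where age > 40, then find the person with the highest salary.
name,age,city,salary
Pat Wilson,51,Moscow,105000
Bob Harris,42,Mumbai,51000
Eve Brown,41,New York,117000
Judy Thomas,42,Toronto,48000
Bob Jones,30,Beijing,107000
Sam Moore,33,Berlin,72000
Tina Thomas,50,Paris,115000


Filter: age > 40
Sort by: salary (descending)

Filtered records (5):
  Eve Brown, age 41, salary $117000
  Tina Thomas, age 50, salary $115000
  Pat Wilson, age 51, salary $105000
  Bob Harris, age 42, salary $51000
  Judy Thomas, age 42, salary $48000

Highest salary: Eve Brown ($117000)

Eve Brown


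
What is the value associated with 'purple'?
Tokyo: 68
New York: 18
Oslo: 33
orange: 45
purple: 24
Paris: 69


Looking up key 'purple'
Value: 24

24


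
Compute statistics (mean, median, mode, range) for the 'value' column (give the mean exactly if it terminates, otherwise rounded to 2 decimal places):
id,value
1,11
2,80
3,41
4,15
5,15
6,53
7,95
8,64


Data: [11, 80, 41, 15, 15, 53, 95, 64]
Count: 8
Sum: 374
Mean: 374/8 = 46.75
Sorted: [11, 15, 15, 41, 53, 64, 80, 95]
Median: 47.0
Mode: 15 (2 times)
Range: 95 - 11 = 84
Min: 11, Max: 95

mean=46.75, median=47.0, mode=15, range=84
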